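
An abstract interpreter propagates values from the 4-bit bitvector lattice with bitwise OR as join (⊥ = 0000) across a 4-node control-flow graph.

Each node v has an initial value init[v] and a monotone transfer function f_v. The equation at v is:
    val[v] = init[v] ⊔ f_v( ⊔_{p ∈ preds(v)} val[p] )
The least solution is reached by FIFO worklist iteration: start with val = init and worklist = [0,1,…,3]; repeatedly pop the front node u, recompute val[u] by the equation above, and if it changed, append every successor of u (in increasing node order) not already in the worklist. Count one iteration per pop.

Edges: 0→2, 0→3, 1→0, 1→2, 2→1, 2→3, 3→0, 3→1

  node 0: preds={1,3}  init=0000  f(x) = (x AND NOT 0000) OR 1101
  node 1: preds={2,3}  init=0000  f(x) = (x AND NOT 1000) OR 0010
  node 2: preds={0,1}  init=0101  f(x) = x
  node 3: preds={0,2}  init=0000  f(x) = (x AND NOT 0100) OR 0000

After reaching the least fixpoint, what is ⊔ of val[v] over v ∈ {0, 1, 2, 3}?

Iteration log — 8 steps:
  step 1. node 0  ⊔preds=0000  new=1101  old=0000  +wl: 
  step 2. node 1  ⊔preds=0101  new=0111  old=0000  +wl: 0
  step 3. node 2  ⊔preds=1111  new=1111  old=0101  +wl: 1
  step 4. node 3  ⊔preds=1111  new=1011  old=0000  +wl: 
  step 5. node 0  ⊔preds=1111  new=1111  old=1101  +wl: 2,3
  step 6. node 1  ⊔preds=1111  new=0111  stable
  step 7. node 2  ⊔preds=1111  new=1111  stable
  step 8. node 3  ⊔preds=1111  new=1011  stable

Least fixpoint reached:
  node 0: 1111
  node 1: 0111
  node 2: 1111
  node 3: 1011

1111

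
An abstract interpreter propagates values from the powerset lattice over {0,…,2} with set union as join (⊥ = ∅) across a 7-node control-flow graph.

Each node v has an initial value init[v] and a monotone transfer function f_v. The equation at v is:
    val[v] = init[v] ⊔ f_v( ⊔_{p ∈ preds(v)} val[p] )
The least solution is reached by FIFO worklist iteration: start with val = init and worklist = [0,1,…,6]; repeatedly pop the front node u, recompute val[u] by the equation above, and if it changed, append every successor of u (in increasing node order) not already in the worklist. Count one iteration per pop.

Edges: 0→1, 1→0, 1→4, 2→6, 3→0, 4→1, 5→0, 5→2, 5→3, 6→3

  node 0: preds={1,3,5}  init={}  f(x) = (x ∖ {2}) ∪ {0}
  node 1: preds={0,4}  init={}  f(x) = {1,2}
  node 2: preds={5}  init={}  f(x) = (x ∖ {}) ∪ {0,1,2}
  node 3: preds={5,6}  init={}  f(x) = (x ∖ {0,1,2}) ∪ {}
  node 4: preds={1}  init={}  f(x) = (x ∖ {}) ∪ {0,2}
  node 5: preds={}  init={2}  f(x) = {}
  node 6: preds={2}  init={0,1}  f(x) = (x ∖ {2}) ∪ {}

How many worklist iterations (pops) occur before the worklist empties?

Trace (9 dequeues):
  [1] u=0 | in {2} | out {0} | prev {} | push {}
  [2] u=1 | in {0} | out {1,2} | prev {} | push {0}
  [3] u=2 | in {2} | out {0,1,2} | prev {} | push {}
  [4] u=3 | in {0,1,2} | out {} | ==
  [5] u=4 | in {1,2} | out {0,1,2} | prev {} | push {1}
  [6] u=5 | in {} | out {2} | ==
  [7] u=6 | in {0,1,2} | out {0,1} | ==
  [8] u=0 | in {1,2} | out {0,1} | prev {0} | push {}
  [9] u=1 | in {0,1,2} | out {1,2} | ==

Converged values:
  [0] {0,1}
  [1] {1,2}
  [2] {0,1,2}
  [3] {}
  [4] {0,1,2}
  [5] {2}
  [6] {0,1}

9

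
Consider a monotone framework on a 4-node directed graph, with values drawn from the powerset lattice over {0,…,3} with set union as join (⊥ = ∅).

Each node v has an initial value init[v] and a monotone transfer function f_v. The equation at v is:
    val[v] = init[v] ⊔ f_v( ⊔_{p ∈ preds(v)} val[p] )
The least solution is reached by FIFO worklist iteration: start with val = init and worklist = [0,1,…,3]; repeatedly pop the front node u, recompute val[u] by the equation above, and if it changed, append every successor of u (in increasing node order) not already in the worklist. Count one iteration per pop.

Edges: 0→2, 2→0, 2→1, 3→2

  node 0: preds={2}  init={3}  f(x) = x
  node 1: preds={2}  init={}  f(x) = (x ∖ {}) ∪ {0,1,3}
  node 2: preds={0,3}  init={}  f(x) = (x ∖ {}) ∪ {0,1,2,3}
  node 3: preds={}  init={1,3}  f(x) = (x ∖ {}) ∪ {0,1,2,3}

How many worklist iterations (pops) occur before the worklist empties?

Iteration log — 7 steps:
  step 1. node 0  ⊔preds={}  new={3}  stable
  step 2. node 1  ⊔preds={}  new={0,1,3}  old={}  +wl: 
  step 3. node 2  ⊔preds={1,3}  new={0,1,2,3}  old={}  +wl: 0,1
  step 4. node 3  ⊔preds={}  new={0,1,2,3}  old={1,3}  +wl: 2
  step 5. node 0  ⊔preds={0,1,2,3}  new={0,1,2,3}  old={3}  +wl: 
  step 6. node 1  ⊔preds={0,1,2,3}  new={0,1,2,3}  old={0,1,3}  +wl: 
  step 7. node 2  ⊔preds={0,1,2,3}  new={0,1,2,3}  stable

Least fixpoint reached:
  node 0: {0,1,2,3}
  node 1: {0,1,2,3}
  node 2: {0,1,2,3}
  node 3: {0,1,2,3}

7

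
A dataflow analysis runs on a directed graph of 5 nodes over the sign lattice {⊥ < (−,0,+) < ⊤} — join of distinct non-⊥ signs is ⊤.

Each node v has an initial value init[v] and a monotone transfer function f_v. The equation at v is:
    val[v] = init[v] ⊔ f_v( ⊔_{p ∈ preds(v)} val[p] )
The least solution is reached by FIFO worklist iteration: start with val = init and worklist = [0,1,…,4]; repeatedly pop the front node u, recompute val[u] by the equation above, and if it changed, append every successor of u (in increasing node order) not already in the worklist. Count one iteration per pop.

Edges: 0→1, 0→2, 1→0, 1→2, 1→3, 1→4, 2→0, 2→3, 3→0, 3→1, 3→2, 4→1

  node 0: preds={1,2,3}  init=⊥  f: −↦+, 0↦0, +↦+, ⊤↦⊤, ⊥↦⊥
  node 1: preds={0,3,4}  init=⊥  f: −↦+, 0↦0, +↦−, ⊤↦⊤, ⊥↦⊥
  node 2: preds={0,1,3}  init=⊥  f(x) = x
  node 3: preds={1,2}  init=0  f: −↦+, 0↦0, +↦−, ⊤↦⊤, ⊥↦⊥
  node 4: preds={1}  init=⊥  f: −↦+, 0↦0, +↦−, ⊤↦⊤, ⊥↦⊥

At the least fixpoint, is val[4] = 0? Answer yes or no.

Iteration log — 7 steps:
  step 1. node 0  ⊔preds=0  new=0  old=⊥  +wl: 
  step 2. node 1  ⊔preds=0  new=0  old=⊥  +wl: 0
  step 3. node 2  ⊔preds=0  new=0  old=⊥  +wl: 
  step 4. node 3  ⊔preds=0  new=0  stable
  step 5. node 4  ⊔preds=0  new=0  old=⊥  +wl: 1
  step 6. node 0  ⊔preds=0  new=0  stable
  step 7. node 1  ⊔preds=0  new=0  stable

Least fixpoint reached:
  node 0: 0
  node 1: 0
  node 2: 0
  node 3: 0
  node 4: 0

yes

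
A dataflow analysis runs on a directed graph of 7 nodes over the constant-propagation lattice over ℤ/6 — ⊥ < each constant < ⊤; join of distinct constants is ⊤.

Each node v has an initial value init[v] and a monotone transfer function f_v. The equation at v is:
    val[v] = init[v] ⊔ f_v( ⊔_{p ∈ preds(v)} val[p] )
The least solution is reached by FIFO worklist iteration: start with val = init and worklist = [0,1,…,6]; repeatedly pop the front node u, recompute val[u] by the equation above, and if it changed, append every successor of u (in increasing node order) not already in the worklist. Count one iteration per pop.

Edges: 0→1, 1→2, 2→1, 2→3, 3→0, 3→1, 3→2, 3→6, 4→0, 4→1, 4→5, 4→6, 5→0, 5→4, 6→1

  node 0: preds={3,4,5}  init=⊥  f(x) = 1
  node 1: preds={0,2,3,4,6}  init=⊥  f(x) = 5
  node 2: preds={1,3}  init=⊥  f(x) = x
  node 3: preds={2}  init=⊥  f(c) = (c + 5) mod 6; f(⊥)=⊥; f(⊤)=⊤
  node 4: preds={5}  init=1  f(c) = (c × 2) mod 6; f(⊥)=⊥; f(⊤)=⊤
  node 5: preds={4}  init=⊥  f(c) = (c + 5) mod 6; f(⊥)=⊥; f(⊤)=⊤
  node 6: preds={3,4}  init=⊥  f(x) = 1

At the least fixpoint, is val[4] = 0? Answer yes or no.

no

Iteration log — 20 steps:
  step 1. node 0  ⊔preds=1  new=1  old=⊥  +wl: 
  step 2. node 1  ⊔preds=1  new=5  old=⊥  +wl: 
  step 3. node 2  ⊔preds=5  new=5  old=⊥  +wl: 1
  step 4. node 3  ⊔preds=5  new=4  old=⊥  +wl: 0,2
  step 5. node 4  ⊔preds=⊥  new=1  stable
  step 6. node 5  ⊔preds=1  new=0  old=⊥  +wl: 4
  step 7. node 6  ⊔preds=⊤  new=1  old=⊥  +wl: 
  step 8. node 1  ⊔preds=⊤  new=5  stable
  step 9. node 0  ⊔preds=⊤  new=1  stable
  step 10. node 2  ⊔preds=⊤  new=⊤  old=5  +wl: 1,3
  step 11. node 4  ⊔preds=0  new=⊤  old=1  +wl: 0,5,6
  step 12. node 1  ⊔preds=⊤  new=5  stable
  step 13. node 3  ⊔preds=⊤  new=⊤  old=4  +wl: 1,2
  step 14. node 0  ⊔preds=⊤  new=1  stable
  step 15. node 5  ⊔preds=⊤  new=⊤  old=0  +wl: 0,4
  step 16. node 6  ⊔preds=⊤  new=1  stable
  step 17. node 1  ⊔preds=⊤  new=5  stable
  step 18. node 2  ⊔preds=⊤  new=⊤  stable
  step 19. node 0  ⊔preds=⊤  new=1  stable
  step 20. node 4  ⊔preds=⊤  new=⊤  stable

Least fixpoint reached:
  node 0: 1
  node 1: 5
  node 2: ⊤
  node 3: ⊤
  node 4: ⊤
  node 5: ⊤
  node 6: 1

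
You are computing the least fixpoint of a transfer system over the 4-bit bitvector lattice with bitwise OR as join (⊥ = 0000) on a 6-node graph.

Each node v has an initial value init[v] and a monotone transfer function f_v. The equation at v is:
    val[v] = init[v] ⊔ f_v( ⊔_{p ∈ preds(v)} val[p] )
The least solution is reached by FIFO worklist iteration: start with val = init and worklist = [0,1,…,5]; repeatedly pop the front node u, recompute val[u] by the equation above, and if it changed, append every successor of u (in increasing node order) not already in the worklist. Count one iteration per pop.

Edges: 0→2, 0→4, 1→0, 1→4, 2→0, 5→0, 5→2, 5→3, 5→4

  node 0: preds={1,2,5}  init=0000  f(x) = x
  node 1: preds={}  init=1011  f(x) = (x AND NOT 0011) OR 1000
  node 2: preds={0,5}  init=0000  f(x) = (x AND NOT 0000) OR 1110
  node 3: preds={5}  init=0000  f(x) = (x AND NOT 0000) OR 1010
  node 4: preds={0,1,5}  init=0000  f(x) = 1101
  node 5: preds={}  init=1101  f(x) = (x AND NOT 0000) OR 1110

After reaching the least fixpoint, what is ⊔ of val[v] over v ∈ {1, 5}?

1111

Worklist (10 pops):
  #1 pop 0: in=1111 → 1111 (was 0000); enqueue []
  #2 pop 1: in=0000 → 1011 (no change)
  #3 pop 2: in=1111 → 1111 (was 0000); enqueue [0]
  #4 pop 3: in=1101 → 1111 (was 0000); enqueue []
  #5 pop 4: in=1111 → 1101 (was 0000); enqueue []
  #6 pop 5: in=0000 → 1111 (was 1101); enqueue [2,3,4]
  #7 pop 0: in=1111 → 1111 (no change)
  #8 pop 2: in=1111 → 1111 (no change)
  #9 pop 3: in=1111 → 1111 (no change)
  #10 pop 4: in=1111 → 1101 (no change)

Fixpoint:
  val[0] = 1111
  val[1] = 1011
  val[2] = 1111
  val[3] = 1111
  val[4] = 1101
  val[5] = 1111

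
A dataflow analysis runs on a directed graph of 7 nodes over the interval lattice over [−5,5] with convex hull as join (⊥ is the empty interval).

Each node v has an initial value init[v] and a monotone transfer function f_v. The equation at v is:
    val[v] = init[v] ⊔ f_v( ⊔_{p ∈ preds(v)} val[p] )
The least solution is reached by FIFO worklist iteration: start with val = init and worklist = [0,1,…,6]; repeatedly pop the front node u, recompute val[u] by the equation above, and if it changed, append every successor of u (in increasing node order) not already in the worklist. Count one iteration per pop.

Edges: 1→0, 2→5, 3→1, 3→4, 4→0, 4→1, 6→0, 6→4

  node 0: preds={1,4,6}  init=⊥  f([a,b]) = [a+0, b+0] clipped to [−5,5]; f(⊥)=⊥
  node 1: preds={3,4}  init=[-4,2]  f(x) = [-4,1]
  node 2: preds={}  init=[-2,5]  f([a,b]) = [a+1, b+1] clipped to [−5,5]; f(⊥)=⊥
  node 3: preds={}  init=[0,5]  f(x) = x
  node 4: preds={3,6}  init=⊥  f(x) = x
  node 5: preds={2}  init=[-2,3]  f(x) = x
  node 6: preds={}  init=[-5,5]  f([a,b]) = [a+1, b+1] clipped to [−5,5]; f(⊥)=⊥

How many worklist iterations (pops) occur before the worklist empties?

9

Iteration log — 9 steps:
  step 1. node 0  ⊔preds=[-5,5]  new=[-5,5]  old=⊥  +wl: 
  step 2. node 1  ⊔preds=[0,5]  new=[-4,2]  stable
  step 3. node 2  ⊔preds=⊥  new=[-2,5]  stable
  step 4. node 3  ⊔preds=⊥  new=[0,5]  stable
  step 5. node 4  ⊔preds=[-5,5]  new=[-5,5]  old=⊥  +wl: 0,1
  step 6. node 5  ⊔preds=[-2,5]  new=[-2,5]  old=[-2,3]  +wl: 
  step 7. node 6  ⊔preds=⊥  new=[-5,5]  stable
  step 8. node 0  ⊔preds=[-5,5]  new=[-5,5]  stable
  step 9. node 1  ⊔preds=[-5,5]  new=[-4,2]  stable

Least fixpoint reached:
  node 0: [-5,5]
  node 1: [-4,2]
  node 2: [-2,5]
  node 3: [0,5]
  node 4: [-5,5]
  node 5: [-2,5]
  node 6: [-5,5]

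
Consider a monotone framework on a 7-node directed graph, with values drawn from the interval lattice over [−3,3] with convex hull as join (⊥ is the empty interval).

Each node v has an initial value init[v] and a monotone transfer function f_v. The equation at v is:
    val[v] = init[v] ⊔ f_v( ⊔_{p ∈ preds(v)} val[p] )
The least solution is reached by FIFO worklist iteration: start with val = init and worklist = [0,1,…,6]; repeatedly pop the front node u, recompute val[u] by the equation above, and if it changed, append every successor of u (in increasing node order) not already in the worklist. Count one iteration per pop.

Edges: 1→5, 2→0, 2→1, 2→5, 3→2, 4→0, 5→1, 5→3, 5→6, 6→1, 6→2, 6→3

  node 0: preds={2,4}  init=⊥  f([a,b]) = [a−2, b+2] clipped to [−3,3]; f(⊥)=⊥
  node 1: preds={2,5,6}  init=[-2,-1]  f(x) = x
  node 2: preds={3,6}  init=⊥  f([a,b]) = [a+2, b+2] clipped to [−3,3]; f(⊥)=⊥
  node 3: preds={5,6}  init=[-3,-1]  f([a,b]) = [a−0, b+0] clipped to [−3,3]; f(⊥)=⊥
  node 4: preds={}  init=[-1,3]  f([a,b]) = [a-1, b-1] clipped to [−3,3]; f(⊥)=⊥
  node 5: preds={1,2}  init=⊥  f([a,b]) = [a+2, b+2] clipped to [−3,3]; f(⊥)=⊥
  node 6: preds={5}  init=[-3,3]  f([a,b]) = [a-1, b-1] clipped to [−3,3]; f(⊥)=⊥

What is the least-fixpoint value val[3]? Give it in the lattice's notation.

[-3,3]

Iteration log — 11 steps:
  step 1. node 0  ⊔preds=[-1,3]  new=[-3,3]  old=⊥  +wl: 
  step 2. node 1  ⊔preds=[-3,3]  new=[-3,3]  old=[-2,-1]  +wl: 
  step 3. node 2  ⊔preds=[-3,3]  new=[-1,3]  old=⊥  +wl: 0,1
  step 4. node 3  ⊔preds=[-3,3]  new=[-3,3]  old=[-3,-1]  +wl: 2
  step 5. node 4  ⊔preds=⊥  new=[-1,3]  stable
  step 6. node 5  ⊔preds=[-3,3]  new=[-1,3]  old=⊥  +wl: 3
  step 7. node 6  ⊔preds=[-1,3]  new=[-3,3]  stable
  step 8. node 0  ⊔preds=[-1,3]  new=[-3,3]  stable
  step 9. node 1  ⊔preds=[-3,3]  new=[-3,3]  stable
  step 10. node 2  ⊔preds=[-3,3]  new=[-1,3]  stable
  step 11. node 3  ⊔preds=[-3,3]  new=[-3,3]  stable

Least fixpoint reached:
  node 0: [-3,3]
  node 1: [-3,3]
  node 2: [-1,3]
  node 3: [-3,3]
  node 4: [-1,3]
  node 5: [-1,3]
  node 6: [-3,3]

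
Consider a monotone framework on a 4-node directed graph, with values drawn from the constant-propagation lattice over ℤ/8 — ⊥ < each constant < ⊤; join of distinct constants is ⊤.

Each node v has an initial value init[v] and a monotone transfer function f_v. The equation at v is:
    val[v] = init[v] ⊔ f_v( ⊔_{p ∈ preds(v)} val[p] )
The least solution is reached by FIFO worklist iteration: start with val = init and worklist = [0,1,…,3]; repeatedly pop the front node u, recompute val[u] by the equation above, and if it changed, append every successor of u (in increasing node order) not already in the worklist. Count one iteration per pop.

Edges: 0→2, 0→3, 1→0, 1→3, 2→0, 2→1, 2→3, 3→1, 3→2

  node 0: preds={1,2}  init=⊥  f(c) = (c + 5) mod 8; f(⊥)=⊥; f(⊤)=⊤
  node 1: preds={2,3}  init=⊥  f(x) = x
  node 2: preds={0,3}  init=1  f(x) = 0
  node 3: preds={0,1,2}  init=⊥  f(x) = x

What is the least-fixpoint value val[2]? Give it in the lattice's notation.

Trace (9 dequeues):
  [1] u=0 | in 1 | out 6 | prev ⊥ | push {}
  [2] u=1 | in 1 | out 1 | prev ⊥ | push {0}
  [3] u=2 | in 6 | out ⊤ | prev 1 | push {1}
  [4] u=3 | in ⊤ | out ⊤ | prev ⊥ | push {2}
  [5] u=0 | in ⊤ | out ⊤ | prev 6 | push {3}
  [6] u=1 | in ⊤ | out ⊤ | prev 1 | push {0}
  [7] u=2 | in ⊤ | out ⊤ | ==
  [8] u=3 | in ⊤ | out ⊤ | ==
  [9] u=0 | in ⊤ | out ⊤ | ==

Converged values:
  [0] ⊤
  [1] ⊤
  [2] ⊤
  [3] ⊤

⊤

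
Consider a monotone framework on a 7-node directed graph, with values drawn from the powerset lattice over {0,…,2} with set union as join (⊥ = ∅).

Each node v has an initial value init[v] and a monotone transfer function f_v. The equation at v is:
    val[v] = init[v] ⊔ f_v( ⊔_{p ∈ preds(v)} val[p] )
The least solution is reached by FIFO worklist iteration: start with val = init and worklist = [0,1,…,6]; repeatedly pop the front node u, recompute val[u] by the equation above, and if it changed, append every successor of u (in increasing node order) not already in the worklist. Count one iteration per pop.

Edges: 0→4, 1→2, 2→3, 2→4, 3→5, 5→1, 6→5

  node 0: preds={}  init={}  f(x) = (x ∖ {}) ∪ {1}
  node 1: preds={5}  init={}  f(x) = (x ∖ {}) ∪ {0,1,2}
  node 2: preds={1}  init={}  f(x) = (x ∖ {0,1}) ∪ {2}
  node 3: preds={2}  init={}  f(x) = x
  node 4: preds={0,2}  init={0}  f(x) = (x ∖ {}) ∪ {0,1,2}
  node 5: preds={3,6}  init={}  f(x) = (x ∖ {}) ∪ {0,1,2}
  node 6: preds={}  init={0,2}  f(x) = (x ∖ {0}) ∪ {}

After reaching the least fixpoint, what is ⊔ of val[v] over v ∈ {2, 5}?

Trace (8 dequeues):
  [1] u=0 | in {} | out {1} | prev {} | push {}
  [2] u=1 | in {} | out {0,1,2} | prev {} | push {}
  [3] u=2 | in {0,1,2} | out {2} | prev {} | push {}
  [4] u=3 | in {2} | out {2} | prev {} | push {}
  [5] u=4 | in {1,2} | out {0,1,2} | prev {0} | push {}
  [6] u=5 | in {0,2} | out {0,1,2} | prev {} | push {1}
  [7] u=6 | in {} | out {0,2} | ==
  [8] u=1 | in {0,1,2} | out {0,1,2} | ==

Converged values:
  [0] {1}
  [1] {0,1,2}
  [2] {2}
  [3] {2}
  [4] {0,1,2}
  [5] {0,1,2}
  [6] {0,2}

{0,1,2}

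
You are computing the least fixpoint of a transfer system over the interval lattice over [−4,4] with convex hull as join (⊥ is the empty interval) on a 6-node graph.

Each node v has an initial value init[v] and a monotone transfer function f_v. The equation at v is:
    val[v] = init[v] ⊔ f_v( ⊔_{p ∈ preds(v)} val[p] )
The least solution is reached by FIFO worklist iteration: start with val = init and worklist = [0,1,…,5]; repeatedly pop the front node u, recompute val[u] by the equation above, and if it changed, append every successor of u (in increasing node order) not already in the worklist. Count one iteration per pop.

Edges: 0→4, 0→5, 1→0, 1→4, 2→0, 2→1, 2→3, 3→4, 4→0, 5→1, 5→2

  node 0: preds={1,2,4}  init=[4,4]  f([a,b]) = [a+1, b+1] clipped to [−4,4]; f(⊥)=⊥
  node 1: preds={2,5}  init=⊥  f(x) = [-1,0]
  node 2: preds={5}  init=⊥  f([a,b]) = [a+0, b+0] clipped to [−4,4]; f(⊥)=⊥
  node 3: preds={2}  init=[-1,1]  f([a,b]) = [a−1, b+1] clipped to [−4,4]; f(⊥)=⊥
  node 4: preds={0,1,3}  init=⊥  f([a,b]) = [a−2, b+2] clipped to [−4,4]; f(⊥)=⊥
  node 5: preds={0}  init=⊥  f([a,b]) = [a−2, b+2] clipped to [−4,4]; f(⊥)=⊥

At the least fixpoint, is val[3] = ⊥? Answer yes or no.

Worklist (21 pops):
  #1 pop 0: in=⊥ → [4,4] (no change)
  #2 pop 1: in=⊥ → [-1,0] (was ⊥); enqueue [0]
  #3 pop 2: in=⊥ → ⊥ (no change)
  #4 pop 3: in=⊥ → [-1,1] (no change)
  #5 pop 4: in=[-1,4] → [-3,4] (was ⊥); enqueue []
  #6 pop 5: in=[4,4] → [2,4] (was ⊥); enqueue [1,2]
  #7 pop 0: in=[-3,4] → [-2,4] (was [4,4]); enqueue [4,5]
  #8 pop 1: in=[2,4] → [-1,0] (no change)
  #9 pop 2: in=[2,4] → [2,4] (was ⊥); enqueue [0,1,3]
  #10 pop 4: in=[-2,4] → [-4,4] (was [-3,4]); enqueue []
  #11 pop 5: in=[-2,4] → [-4,4] (was [2,4]); enqueue [2]
  #12 pop 0: in=[-4,4] → [-3,4] (was [-2,4]); enqueue [4,5]
  #13 pop 1: in=[-4,4] → [-1,0] (no change)
  #14 pop 3: in=[2,4] → [-1,4] (was [-1,1]); enqueue []
  #15 pop 2: in=[-4,4] → [-4,4] (was [2,4]); enqueue [0,1,3]
  #16 pop 4: in=[-3,4] → [-4,4] (no change)
  #17 pop 5: in=[-3,4] → [-4,4] (no change)
  #18 pop 0: in=[-4,4] → [-3,4] (no change)
  #19 pop 1: in=[-4,4] → [-1,0] (no change)
  #20 pop 3: in=[-4,4] → [-4,4] (was [-1,4]); enqueue [4]
  #21 pop 4: in=[-4,4] → [-4,4] (no change)

Fixpoint:
  val[0] = [-3,4]
  val[1] = [-1,0]
  val[2] = [-4,4]
  val[3] = [-4,4]
  val[4] = [-4,4]
  val[5] = [-4,4]

no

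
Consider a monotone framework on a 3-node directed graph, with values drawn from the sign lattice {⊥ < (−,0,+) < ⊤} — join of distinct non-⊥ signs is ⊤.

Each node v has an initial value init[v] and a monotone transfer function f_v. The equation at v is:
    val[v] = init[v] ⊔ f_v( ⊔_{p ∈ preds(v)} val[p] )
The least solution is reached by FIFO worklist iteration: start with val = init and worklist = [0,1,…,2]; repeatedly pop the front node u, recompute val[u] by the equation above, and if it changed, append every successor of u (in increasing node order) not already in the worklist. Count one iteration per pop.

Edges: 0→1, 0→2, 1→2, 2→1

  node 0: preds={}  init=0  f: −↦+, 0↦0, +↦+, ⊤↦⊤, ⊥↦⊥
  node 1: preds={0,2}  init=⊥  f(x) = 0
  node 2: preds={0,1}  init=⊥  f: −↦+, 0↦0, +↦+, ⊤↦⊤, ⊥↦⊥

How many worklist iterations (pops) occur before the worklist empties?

Worklist (4 pops):
  #1 pop 0: in=⊥ → 0 (no change)
  #2 pop 1: in=0 → 0 (was ⊥); enqueue []
  #3 pop 2: in=0 → 0 (was ⊥); enqueue [1]
  #4 pop 1: in=0 → 0 (no change)

Fixpoint:
  val[0] = 0
  val[1] = 0
  val[2] = 0

4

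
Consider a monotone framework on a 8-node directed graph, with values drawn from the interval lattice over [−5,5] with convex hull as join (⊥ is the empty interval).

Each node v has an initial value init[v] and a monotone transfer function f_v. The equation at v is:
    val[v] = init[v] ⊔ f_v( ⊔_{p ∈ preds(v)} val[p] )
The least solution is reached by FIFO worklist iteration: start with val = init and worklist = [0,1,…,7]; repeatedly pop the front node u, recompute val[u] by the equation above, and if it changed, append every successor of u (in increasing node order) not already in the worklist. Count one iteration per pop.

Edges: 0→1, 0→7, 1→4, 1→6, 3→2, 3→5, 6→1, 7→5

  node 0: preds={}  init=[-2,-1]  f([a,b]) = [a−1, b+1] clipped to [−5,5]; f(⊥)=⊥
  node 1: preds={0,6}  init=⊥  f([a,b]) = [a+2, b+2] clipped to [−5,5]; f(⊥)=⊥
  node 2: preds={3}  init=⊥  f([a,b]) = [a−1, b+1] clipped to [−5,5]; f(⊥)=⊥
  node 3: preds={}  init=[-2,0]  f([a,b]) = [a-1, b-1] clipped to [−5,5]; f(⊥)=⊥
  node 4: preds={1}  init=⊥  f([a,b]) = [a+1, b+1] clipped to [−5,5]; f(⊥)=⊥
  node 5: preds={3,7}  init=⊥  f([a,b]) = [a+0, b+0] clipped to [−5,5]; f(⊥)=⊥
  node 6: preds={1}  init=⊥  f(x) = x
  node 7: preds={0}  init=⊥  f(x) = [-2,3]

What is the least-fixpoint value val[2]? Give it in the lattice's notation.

Worklist (16 pops):
  #1 pop 0: in=⊥ → [-2,-1] (no change)
  #2 pop 1: in=[-2,-1] → [0,1] (was ⊥); enqueue []
  #3 pop 2: in=[-2,0] → [-3,1] (was ⊥); enqueue []
  #4 pop 3: in=⊥ → [-2,0] (no change)
  #5 pop 4: in=[0,1] → [1,2] (was ⊥); enqueue []
  #6 pop 5: in=[-2,0] → [-2,0] (was ⊥); enqueue []
  #7 pop 6: in=[0,1] → [0,1] (was ⊥); enqueue [1]
  #8 pop 7: in=[-2,-1] → [-2,3] (was ⊥); enqueue [5]
  #9 pop 1: in=[-2,1] → [0,3] (was [0,1]); enqueue [4,6]
  #10 pop 5: in=[-2,3] → [-2,3] (was [-2,0]); enqueue []
  #11 pop 4: in=[0,3] → [1,4] (was [1,2]); enqueue []
  #12 pop 6: in=[0,3] → [0,3] (was [0,1]); enqueue [1]
  #13 pop 1: in=[-2,3] → [0,5] (was [0,3]); enqueue [4,6]
  #14 pop 4: in=[0,5] → [1,5] (was [1,4]); enqueue []
  #15 pop 6: in=[0,5] → [0,5] (was [0,3]); enqueue [1]
  #16 pop 1: in=[-2,5] → [0,5] (no change)

Fixpoint:
  val[0] = [-2,-1]
  val[1] = [0,5]
  val[2] = [-3,1]
  val[3] = [-2,0]
  val[4] = [1,5]
  val[5] = [-2,3]
  val[6] = [0,5]
  val[7] = [-2,3]

[-3,1]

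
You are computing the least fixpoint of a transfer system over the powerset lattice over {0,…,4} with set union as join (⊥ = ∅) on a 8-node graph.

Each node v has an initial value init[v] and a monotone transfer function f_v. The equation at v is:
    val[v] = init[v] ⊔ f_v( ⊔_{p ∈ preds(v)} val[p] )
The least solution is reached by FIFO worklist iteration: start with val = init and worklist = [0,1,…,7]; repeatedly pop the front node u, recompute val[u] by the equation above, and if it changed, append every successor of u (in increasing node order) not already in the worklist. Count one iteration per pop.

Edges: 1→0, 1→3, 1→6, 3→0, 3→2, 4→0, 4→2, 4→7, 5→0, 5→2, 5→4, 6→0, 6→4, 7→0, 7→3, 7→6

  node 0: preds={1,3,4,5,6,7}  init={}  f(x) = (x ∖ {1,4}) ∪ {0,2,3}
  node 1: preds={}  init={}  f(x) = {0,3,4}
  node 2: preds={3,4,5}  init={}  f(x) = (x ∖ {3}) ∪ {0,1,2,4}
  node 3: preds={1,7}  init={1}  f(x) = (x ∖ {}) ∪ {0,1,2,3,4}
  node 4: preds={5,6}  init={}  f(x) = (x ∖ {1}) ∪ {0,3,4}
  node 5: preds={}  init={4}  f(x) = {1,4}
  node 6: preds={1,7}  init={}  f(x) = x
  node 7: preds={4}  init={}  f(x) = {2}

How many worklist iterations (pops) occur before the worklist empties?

Trace (18 dequeues):
  [1] u=0 | in {1,4} | out {0,2,3} | prev {} | push {}
  [2] u=1 | in {} | out {0,3,4} | prev {} | push {0}
  [3] u=2 | in {1,4} | out {0,1,2,4} | prev {} | push {}
  [4] u=3 | in {0,3,4} | out {0,1,2,3,4} | prev {1} | push {2}
  [5] u=4 | in {4} | out {0,3,4} | prev {} | push {}
  [6] u=5 | in {} | out {1,4} | prev {4} | push {4}
  [7] u=6 | in {0,3,4} | out {0,3,4} | prev {} | push {}
  [8] u=7 | in {0,3,4} | out {2} | prev {} | push {3,6}
  [9] u=0 | in {0,1,2,3,4} | out {0,2,3} | ==
  [10] u=2 | in {0,1,2,3,4} | out {0,1,2,4} | ==
  [11] u=4 | in {0,1,3,4} | out {0,3,4} | ==
  [12] u=3 | in {0,2,3,4} | out {0,1,2,3,4} | ==
  [13] u=6 | in {0,2,3,4} | out {0,2,3,4} | prev {0,3,4} | push {0,4}
  [14] u=0 | in {0,1,2,3,4} | out {0,2,3} | ==
  [15] u=4 | in {0,1,2,3,4} | out {0,2,3,4} | prev {0,3,4} | push {0,2,7}
  [16] u=0 | in {0,1,2,3,4} | out {0,2,3} | ==
  [17] u=2 | in {0,1,2,3,4} | out {0,1,2,4} | ==
  [18] u=7 | in {0,2,3,4} | out {2} | ==

Converged values:
  [0] {0,2,3}
  [1] {0,3,4}
  [2] {0,1,2,4}
  [3] {0,1,2,3,4}
  [4] {0,2,3,4}
  [5] {1,4}
  [6] {0,2,3,4}
  [7] {2}

18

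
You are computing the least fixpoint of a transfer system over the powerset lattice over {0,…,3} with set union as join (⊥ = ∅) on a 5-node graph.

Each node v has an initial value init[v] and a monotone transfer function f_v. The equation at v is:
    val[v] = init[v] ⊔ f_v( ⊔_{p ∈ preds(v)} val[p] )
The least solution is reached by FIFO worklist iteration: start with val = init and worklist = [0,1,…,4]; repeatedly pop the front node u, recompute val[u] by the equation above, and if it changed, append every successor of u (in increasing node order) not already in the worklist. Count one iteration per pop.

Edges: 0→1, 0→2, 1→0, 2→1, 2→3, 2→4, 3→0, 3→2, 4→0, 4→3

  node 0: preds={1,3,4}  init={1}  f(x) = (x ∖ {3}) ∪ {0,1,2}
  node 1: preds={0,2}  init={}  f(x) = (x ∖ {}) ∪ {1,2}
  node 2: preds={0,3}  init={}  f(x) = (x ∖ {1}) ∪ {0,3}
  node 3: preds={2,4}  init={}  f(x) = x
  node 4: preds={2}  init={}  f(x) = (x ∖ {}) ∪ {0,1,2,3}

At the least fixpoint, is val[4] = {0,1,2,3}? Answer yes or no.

yes

Worklist (11 pops):
  #1 pop 0: in={} → {0,1,2} (was {1}); enqueue []
  #2 pop 1: in={0,1,2} → {0,1,2} (was {}); enqueue [0]
  #3 pop 2: in={0,1,2} → {0,2,3} (was {}); enqueue [1]
  #4 pop 3: in={0,2,3} → {0,2,3} (was {}); enqueue [2]
  #5 pop 4: in={0,2,3} → {0,1,2,3} (was {}); enqueue [3]
  #6 pop 0: in={0,1,2,3} → {0,1,2} (no change)
  #7 pop 1: in={0,1,2,3} → {0,1,2,3} (was {0,1,2}); enqueue [0]
  #8 pop 2: in={0,1,2,3} → {0,2,3} (no change)
  #9 pop 3: in={0,1,2,3} → {0,1,2,3} (was {0,2,3}); enqueue [2]
  #10 pop 0: in={0,1,2,3} → {0,1,2} (no change)
  #11 pop 2: in={0,1,2,3} → {0,2,3} (no change)

Fixpoint:
  val[0] = {0,1,2}
  val[1] = {0,1,2,3}
  val[2] = {0,2,3}
  val[3] = {0,1,2,3}
  val[4] = {0,1,2,3}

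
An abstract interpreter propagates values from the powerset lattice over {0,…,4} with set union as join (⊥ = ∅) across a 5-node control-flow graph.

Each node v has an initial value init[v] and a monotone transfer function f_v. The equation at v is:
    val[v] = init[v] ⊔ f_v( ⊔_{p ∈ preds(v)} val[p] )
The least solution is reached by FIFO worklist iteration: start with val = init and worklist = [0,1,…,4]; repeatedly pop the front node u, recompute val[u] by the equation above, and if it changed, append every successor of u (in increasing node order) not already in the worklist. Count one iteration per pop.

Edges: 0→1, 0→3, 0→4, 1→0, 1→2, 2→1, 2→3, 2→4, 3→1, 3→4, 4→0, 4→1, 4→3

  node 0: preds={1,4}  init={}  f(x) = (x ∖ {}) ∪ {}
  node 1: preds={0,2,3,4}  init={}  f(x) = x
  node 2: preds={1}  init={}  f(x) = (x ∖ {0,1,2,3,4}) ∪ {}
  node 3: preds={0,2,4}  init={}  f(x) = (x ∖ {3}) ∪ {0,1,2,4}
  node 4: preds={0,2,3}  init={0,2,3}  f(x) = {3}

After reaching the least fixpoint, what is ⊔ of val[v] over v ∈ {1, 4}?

{0,1,2,3,4}

Worklist (12 pops):
  #1 pop 0: in={0,2,3} → {0,2,3} (was {}); enqueue []
  #2 pop 1: in={0,2,3} → {0,2,3} (was {}); enqueue [0]
  #3 pop 2: in={0,2,3} → {} (no change)
  #4 pop 3: in={0,2,3} → {0,1,2,4} (was {}); enqueue [1]
  #5 pop 4: in={0,1,2,3,4} → {0,2,3} (no change)
  #6 pop 0: in={0,2,3} → {0,2,3} (no change)
  #7 pop 1: in={0,1,2,3,4} → {0,1,2,3,4} (was {0,2,3}); enqueue [0,2]
  #8 pop 0: in={0,1,2,3,4} → {0,1,2,3,4} (was {0,2,3}); enqueue [1,3,4]
  #9 pop 2: in={0,1,2,3,4} → {} (no change)
  #10 pop 1: in={0,1,2,3,4} → {0,1,2,3,4} (no change)
  #11 pop 3: in={0,1,2,3,4} → {0,1,2,4} (no change)
  #12 pop 4: in={0,1,2,3,4} → {0,2,3} (no change)

Fixpoint:
  val[0] = {0,1,2,3,4}
  val[1] = {0,1,2,3,4}
  val[2] = {}
  val[3] = {0,1,2,4}
  val[4] = {0,2,3}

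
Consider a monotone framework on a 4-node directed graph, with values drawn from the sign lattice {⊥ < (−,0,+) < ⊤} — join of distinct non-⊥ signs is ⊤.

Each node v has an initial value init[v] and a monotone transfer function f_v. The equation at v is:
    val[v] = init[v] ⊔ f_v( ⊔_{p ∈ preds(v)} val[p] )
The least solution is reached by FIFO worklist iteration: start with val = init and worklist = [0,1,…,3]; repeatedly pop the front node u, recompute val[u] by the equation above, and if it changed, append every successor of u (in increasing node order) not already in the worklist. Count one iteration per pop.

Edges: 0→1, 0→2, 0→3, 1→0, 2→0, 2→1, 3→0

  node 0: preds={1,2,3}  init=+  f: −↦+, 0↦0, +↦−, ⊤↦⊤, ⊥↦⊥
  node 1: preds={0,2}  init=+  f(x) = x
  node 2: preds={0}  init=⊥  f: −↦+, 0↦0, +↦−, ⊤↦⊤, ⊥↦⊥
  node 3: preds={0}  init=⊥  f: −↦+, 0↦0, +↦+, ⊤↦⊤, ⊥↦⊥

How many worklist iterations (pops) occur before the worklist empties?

Trace (6 dequeues):
  [1] u=0 | in + | out ⊤ | prev + | push {}
  [2] u=1 | in ⊤ | out ⊤ | prev + | push {0}
  [3] u=2 | in ⊤ | out ⊤ | prev ⊥ | push {1}
  [4] u=3 | in ⊤ | out ⊤ | prev ⊥ | push {}
  [5] u=0 | in ⊤ | out ⊤ | ==
  [6] u=1 | in ⊤ | out ⊤ | ==

Converged values:
  [0] ⊤
  [1] ⊤
  [2] ⊤
  [3] ⊤

6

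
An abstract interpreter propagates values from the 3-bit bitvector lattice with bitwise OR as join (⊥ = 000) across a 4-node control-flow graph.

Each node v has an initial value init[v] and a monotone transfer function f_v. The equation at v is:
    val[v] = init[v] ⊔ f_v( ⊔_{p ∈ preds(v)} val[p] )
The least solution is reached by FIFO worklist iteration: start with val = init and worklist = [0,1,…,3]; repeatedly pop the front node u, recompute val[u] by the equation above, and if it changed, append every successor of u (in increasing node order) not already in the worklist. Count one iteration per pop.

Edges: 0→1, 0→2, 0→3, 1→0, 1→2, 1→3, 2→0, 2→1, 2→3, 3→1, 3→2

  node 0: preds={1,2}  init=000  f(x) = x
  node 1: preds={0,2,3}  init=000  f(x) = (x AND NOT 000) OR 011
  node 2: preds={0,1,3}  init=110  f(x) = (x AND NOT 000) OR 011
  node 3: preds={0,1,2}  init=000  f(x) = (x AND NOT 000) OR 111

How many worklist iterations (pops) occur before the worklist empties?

Iteration log — 8 steps:
  step 1. node 0  ⊔preds=110  new=110  old=000  +wl: 
  step 2. node 1  ⊔preds=110  new=111  old=000  +wl: 0
  step 3. node 2  ⊔preds=111  new=111  old=110  +wl: 1
  step 4. node 3  ⊔preds=111  new=111  old=000  +wl: 2
  step 5. node 0  ⊔preds=111  new=111  old=110  +wl: 3
  step 6. node 1  ⊔preds=111  new=111  stable
  step 7. node 2  ⊔preds=111  new=111  stable
  step 8. node 3  ⊔preds=111  new=111  stable

Least fixpoint reached:
  node 0: 111
  node 1: 111
  node 2: 111
  node 3: 111

8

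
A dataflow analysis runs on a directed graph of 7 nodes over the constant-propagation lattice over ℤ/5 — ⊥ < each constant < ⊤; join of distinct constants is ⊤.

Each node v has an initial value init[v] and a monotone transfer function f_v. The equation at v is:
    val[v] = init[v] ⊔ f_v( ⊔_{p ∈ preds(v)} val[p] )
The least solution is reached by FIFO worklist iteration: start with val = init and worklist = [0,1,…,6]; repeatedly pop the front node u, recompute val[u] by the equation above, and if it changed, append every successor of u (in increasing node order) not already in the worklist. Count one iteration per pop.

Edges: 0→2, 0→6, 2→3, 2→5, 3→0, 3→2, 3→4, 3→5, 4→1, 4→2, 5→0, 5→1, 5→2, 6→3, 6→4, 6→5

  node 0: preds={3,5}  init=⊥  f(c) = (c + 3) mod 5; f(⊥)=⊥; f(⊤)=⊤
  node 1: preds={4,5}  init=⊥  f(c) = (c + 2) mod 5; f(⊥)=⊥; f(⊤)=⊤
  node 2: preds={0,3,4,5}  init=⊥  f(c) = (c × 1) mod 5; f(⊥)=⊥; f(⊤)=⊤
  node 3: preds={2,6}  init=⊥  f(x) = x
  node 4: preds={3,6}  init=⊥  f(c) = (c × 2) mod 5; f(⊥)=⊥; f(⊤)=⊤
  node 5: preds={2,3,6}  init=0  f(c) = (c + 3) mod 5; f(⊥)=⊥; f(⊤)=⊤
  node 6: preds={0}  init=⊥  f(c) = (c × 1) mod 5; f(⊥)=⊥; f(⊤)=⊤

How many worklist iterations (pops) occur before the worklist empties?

Iteration log — 17 steps:
  step 1. node 0  ⊔preds=0  new=3  old=⊥  +wl: 
  step 2. node 1  ⊔preds=0  new=2  old=⊥  +wl: 
  step 3. node 2  ⊔preds=⊤  new=⊤  old=⊥  +wl: 
  step 4. node 3  ⊔preds=⊤  new=⊤  old=⊥  +wl: 0,2
  step 5. node 4  ⊔preds=⊤  new=⊤  old=⊥  +wl: 1
  step 6. node 5  ⊔preds=⊤  new=⊤  old=0  +wl: 
  step 7. node 6  ⊔preds=3  new=3  old=⊥  +wl: 3,4,5
  step 8. node 0  ⊔preds=⊤  new=⊤  old=3  +wl: 6
  step 9. node 2  ⊔preds=⊤  new=⊤  stable
  step 10. node 1  ⊔preds=⊤  new=⊤  old=2  +wl: 
  step 11. node 3  ⊔preds=⊤  new=⊤  stable
  step 12. node 4  ⊔preds=⊤  new=⊤  stable
  step 13. node 5  ⊔preds=⊤  new=⊤  stable
  step 14. node 6  ⊔preds=⊤  new=⊤  old=3  +wl: 3,4,5
  step 15. node 3  ⊔preds=⊤  new=⊤  stable
  step 16. node 4  ⊔preds=⊤  new=⊤  stable
  step 17. node 5  ⊔preds=⊤  new=⊤  stable

Least fixpoint reached:
  node 0: ⊤
  node 1: ⊤
  node 2: ⊤
  node 3: ⊤
  node 4: ⊤
  node 5: ⊤
  node 6: ⊤

17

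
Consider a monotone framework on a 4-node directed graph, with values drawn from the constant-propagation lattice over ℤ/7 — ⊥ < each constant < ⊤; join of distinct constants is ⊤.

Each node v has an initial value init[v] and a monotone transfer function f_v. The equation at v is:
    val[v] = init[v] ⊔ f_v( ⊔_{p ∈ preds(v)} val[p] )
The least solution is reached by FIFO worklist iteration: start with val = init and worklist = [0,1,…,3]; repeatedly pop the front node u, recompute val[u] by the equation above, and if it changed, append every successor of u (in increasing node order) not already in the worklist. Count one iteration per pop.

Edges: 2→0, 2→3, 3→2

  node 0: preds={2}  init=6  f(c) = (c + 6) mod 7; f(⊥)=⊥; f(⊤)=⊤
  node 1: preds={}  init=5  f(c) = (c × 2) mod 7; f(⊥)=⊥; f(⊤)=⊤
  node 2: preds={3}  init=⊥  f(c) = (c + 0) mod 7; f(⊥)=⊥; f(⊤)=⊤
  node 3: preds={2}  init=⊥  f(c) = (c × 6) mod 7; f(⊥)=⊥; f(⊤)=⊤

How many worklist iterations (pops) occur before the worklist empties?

4

Trace (4 dequeues):
  [1] u=0 | in ⊥ | out 6 | ==
  [2] u=1 | in ⊥ | out 5 | ==
  [3] u=2 | in ⊥ | out ⊥ | ==
  [4] u=3 | in ⊥ | out ⊥ | ==

Converged values:
  [0] 6
  [1] 5
  [2] ⊥
  [3] ⊥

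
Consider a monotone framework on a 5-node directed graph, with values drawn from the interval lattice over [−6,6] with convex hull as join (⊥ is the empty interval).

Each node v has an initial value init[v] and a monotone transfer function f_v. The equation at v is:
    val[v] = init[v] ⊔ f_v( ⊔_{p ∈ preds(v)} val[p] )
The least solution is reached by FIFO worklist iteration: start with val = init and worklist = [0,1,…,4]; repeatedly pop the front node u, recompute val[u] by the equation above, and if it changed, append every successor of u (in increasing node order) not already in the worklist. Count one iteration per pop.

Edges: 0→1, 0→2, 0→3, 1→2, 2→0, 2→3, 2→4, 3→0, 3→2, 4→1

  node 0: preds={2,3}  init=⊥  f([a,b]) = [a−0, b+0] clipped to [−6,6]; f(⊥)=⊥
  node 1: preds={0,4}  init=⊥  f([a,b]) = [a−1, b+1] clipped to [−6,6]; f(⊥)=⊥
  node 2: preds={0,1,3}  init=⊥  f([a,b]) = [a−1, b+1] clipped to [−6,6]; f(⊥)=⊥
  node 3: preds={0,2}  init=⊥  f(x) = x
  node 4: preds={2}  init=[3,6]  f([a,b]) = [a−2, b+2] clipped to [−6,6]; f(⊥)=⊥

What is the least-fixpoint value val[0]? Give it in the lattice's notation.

Worklist (29 pops):
  #1 pop 0: in=⊥ → ⊥ (no change)
  #2 pop 1: in=[3,6] → [2,6] (was ⊥); enqueue []
  #3 pop 2: in=[2,6] → [1,6] (was ⊥); enqueue [0]
  #4 pop 3: in=[1,6] → [1,6] (was ⊥); enqueue [2]
  #5 pop 4: in=[1,6] → [-1,6] (was [3,6]); enqueue [1]
  #6 pop 0: in=[1,6] → [1,6] (was ⊥); enqueue [3]
  #7 pop 2: in=[1,6] → [0,6] (was [1,6]); enqueue [0,4]
  #8 pop 1: in=[-1,6] → [-2,6] (was [2,6]); enqueue [2]
  #9 pop 3: in=[0,6] → [0,6] (was [1,6]); enqueue []
  #10 pop 0: in=[0,6] → [0,6] (was [1,6]); enqueue [1,3]
  #11 pop 4: in=[0,6] → [-2,6] (was [-1,6]); enqueue []
  #12 pop 2: in=[-2,6] → [-3,6] (was [0,6]); enqueue [0,4]
  #13 pop 1: in=[-2,6] → [-3,6] (was [-2,6]); enqueue [2]
  #14 pop 3: in=[-3,6] → [-3,6] (was [0,6]); enqueue []
  #15 pop 0: in=[-3,6] → [-3,6] (was [0,6]); enqueue [1,3]
  #16 pop 4: in=[-3,6] → [-5,6] (was [-2,6]); enqueue []
  #17 pop 2: in=[-3,6] → [-4,6] (was [-3,6]); enqueue [0,4]
  #18 pop 1: in=[-5,6] → [-6,6] (was [-3,6]); enqueue [2]
  #19 pop 3: in=[-4,6] → [-4,6] (was [-3,6]); enqueue []
  #20 pop 0: in=[-4,6] → [-4,6] (was [-3,6]); enqueue [1,3]
  #21 pop 4: in=[-4,6] → [-6,6] (was [-5,6]); enqueue []
  #22 pop 2: in=[-6,6] → [-6,6] (was [-4,6]); enqueue [0,4]
  #23 pop 1: in=[-6,6] → [-6,6] (no change)
  #24 pop 3: in=[-6,6] → [-6,6] (was [-4,6]); enqueue [2]
  #25 pop 0: in=[-6,6] → [-6,6] (was [-4,6]); enqueue [1,3]
  #26 pop 4: in=[-6,6] → [-6,6] (no change)
  #27 pop 2: in=[-6,6] → [-6,6] (no change)
  #28 pop 1: in=[-6,6] → [-6,6] (no change)
  #29 pop 3: in=[-6,6] → [-6,6] (no change)

Fixpoint:
  val[0] = [-6,6]
  val[1] = [-6,6]
  val[2] = [-6,6]
  val[3] = [-6,6]
  val[4] = [-6,6]

[-6,6]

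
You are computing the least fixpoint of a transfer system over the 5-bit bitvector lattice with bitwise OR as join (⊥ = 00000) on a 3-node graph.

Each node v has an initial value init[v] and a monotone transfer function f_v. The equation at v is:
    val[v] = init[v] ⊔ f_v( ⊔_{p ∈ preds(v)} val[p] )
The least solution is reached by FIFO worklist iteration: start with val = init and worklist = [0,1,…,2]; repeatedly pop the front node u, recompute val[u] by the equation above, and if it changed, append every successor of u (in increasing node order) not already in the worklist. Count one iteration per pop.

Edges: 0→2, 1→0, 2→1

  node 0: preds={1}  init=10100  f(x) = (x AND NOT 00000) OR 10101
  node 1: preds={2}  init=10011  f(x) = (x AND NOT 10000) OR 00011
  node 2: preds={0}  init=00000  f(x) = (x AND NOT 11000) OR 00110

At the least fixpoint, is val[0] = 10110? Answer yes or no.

no

Trace (5 dequeues):
  [1] u=0 | in 10011 | out 10111 | prev 10100 | push {}
  [2] u=1 | in 00000 | out 10011 | ==
  [3] u=2 | in 10111 | out 00111 | prev 00000 | push {1}
  [4] u=1 | in 00111 | out 10111 | prev 10011 | push {0}
  [5] u=0 | in 10111 | out 10111 | ==

Converged values:
  [0] 10111
  [1] 10111
  [2] 00111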